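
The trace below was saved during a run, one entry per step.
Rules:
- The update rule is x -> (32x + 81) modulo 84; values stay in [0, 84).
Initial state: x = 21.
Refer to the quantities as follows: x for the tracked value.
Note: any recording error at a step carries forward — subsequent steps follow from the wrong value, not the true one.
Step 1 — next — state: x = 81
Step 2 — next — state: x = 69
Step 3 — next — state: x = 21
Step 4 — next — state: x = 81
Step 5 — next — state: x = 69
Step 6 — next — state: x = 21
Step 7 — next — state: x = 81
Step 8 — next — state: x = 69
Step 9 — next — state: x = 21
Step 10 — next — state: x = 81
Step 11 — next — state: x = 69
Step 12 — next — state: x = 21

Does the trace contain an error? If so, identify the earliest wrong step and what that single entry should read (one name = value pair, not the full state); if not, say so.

Step 1: x = (32*21 + 81) mod 84 = 81 — no discrepancy.
Step 2: x = (32*81 + 81) mod 84 = 69 — exactly as logged.
Step 3: x = (32*69 + 81) mod 84 = 21 — agrees with the trace.
Step 4: x = (32*21 + 81) mod 84 = 81 — agrees with the trace.
Step 5: x = (32*81 + 81) mod 84 = 69 — verified.
Step 6: x = (32*69 + 81) mod 84 = 21 — in agreement.
Step 7: x = (32*21 + 81) mod 84 = 81 — consistent with the trace.
Step 8: x = (32*81 + 81) mod 84 = 69 — consistent with the trace.
Step 9: x = (32*69 + 81) mod 84 = 21 — confirmed correct.
Step 10: x = (32*21 + 81) mod 84 = 81 — exactly as logged.
Step 11: x = (32*81 + 81) mod 84 = 69 — consistent with the trace.
Step 12: x = (32*69 + 81) mod 84 = 21 — confirmed correct.
No step deviates from the rules.

no error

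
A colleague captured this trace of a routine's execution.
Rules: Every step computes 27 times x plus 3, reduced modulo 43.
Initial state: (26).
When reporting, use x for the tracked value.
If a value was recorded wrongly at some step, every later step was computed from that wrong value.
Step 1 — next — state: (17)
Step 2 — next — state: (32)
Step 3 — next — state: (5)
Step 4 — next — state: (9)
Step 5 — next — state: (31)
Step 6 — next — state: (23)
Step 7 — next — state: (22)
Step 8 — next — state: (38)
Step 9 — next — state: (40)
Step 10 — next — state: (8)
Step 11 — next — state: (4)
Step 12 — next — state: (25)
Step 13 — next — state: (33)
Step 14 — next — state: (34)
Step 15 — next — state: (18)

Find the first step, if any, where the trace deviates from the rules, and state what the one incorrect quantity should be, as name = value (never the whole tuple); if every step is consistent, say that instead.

1. x = (27*26 + 3) mod 43 = 17 (in agreement)
2. x = (27*17 + 3) mod 43 = 32 (no discrepancy)
3. x = (27*32 + 3) mod 43 = 7 (the trace disagrees here)
First deviation found at step 3; the corrected entry is x = 7.

step 3, x = 7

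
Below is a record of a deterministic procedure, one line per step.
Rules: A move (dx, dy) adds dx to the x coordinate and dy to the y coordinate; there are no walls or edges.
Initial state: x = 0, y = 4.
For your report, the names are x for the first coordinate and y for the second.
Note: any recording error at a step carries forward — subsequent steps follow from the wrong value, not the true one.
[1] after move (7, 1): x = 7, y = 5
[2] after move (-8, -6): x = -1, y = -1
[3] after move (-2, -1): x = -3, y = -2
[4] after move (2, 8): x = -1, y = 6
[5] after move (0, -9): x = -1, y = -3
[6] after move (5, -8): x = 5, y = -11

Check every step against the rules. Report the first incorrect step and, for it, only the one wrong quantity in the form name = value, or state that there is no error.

Recomputing the run from the initial state:
step 1: x = 7, y = 5
step 2: x = -1, y = -1
step 3: x = -3, y = -2
step 4: x = -1, y = 6
step 5: x = -1, y = -3
step 6: x = 4, y = -11
The first disagreement with the record is at step 6, where the value should be x = 4.

step 6, x = 4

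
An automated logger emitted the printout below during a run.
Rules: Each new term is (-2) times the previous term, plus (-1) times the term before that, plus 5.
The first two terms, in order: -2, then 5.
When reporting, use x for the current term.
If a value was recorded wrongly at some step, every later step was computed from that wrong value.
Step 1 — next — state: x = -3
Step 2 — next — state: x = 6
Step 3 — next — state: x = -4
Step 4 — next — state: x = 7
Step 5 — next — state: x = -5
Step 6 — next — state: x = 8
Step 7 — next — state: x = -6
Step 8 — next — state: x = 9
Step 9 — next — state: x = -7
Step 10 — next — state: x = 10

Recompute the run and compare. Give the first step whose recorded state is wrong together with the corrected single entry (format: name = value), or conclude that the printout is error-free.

no error

step 1: x = -2*(5) + (-1)*(-2) + (5) = -3 -> in agreement
step 2: x = -2*(-3) + (-1)*(5) + (5) = 6 -> in agreement
step 3: x = -2*(6) + (-1)*(-3) + (5) = -4 -> in agreement
step 4: x = -2*(-4) + (-1)*(6) + (5) = 7 -> no discrepancy
step 5: x = -2*(7) + (-1)*(-4) + (5) = -5 -> in agreement
step 6: x = -2*(-5) + (-1)*(7) + (5) = 8 -> verified
step 7: x = -2*(8) + (-1)*(-5) + (5) = -6 -> agrees with the printout
step 8: x = -2*(-6) + (-1)*(8) + (5) = 9 -> matches
step 9: x = -2*(9) + (-1)*(-6) + (5) = -7 -> confirmed correct
step 10: x = -2*(-7) + (-1)*(9) + (5) = 10 -> consistent with the printout
All entries verified; no error found.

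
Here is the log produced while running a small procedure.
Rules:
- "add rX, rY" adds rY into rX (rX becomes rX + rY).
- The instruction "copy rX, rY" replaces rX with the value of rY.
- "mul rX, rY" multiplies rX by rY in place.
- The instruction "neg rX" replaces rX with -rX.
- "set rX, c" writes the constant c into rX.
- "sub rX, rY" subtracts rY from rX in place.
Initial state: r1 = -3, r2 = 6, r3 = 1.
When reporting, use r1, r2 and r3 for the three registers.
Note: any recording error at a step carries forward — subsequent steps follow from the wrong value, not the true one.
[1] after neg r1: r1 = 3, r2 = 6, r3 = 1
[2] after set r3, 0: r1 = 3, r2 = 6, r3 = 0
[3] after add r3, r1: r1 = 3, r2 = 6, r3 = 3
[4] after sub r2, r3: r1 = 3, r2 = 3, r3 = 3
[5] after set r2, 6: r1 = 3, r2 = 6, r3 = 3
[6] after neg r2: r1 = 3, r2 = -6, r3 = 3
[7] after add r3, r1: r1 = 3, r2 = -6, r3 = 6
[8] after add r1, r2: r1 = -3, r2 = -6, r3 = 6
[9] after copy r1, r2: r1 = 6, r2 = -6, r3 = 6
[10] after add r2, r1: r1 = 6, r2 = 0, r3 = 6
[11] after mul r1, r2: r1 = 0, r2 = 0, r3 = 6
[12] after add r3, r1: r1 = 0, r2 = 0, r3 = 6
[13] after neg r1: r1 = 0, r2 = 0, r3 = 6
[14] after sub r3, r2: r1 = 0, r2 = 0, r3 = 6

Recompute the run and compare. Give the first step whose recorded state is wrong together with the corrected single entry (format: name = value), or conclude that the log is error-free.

Recomputing the run from the initial state:
step 1: r1 = 3, r2 = 6, r3 = 1
step 2: r1 = 3, r2 = 6, r3 = 0
step 3: r1 = 3, r2 = 6, r3 = 3
step 4: r1 = 3, r2 = 3, r3 = 3
step 5: r1 = 3, r2 = 6, r3 = 3
step 6: r1 = 3, r2 = -6, r3 = 3
step 7: r1 = 3, r2 = -6, r3 = 6
step 8: r1 = -3, r2 = -6, r3 = 6
step 9: r1 = -6, r2 = -6, r3 = 6
step 10: r1 = -6, r2 = -12, r3 = 6
step 11: r1 = 72, r2 = -12, r3 = 6
step 12: r1 = 72, r2 = -12, r3 = 78
step 13: r1 = -72, r2 = -12, r3 = 78
step 14: r1 = -72, r2 = -12, r3 = 90
The first disagreement with the log is at step 9, where the value should be r1 = -6.

step 9, r1 = -6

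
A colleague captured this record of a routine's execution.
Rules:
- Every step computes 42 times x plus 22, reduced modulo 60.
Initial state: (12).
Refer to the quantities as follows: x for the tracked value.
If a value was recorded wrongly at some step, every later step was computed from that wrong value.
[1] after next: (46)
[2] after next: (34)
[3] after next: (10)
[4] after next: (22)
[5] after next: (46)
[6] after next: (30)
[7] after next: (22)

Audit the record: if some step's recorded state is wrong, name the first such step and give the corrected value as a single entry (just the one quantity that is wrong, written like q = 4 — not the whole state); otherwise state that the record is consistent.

step 6, x = 34

Recomputing the run from the initial state:
step 1: x = 46
step 2: x = 34
step 3: x = 10
step 4: x = 22
step 5: x = 46
step 6: x = 34
step 7: x = 10
The first disagreement with the record is at step 6, where the value should be x = 34.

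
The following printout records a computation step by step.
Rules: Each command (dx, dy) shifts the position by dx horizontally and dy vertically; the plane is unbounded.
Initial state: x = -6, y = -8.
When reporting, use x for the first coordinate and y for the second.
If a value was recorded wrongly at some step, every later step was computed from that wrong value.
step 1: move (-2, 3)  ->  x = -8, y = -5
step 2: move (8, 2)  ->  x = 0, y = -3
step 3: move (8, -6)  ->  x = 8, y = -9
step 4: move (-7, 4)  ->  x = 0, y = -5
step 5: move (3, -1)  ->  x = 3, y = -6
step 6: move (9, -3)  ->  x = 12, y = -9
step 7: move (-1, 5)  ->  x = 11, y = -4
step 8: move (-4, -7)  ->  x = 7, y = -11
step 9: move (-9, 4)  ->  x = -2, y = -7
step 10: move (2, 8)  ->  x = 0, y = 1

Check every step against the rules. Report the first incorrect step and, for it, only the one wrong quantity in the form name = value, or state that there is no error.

1. x = -6 + (-2) = -8, y = -8 + (3) = -5 (same as recorded)
2. x = -8 + (8) = 0, y = -5 + (2) = -3 (confirmed correct)
3. x = 0 + (8) = 8, y = -3 + (-6) = -9 (exactly as logged)
4. x = 8 + (-7) = 1, y = -9 + (4) = -5 (first mismatch against the printout)
The audit stops at step 4: the recorded entry is wrong and should be x = 1.

step 4, x = 1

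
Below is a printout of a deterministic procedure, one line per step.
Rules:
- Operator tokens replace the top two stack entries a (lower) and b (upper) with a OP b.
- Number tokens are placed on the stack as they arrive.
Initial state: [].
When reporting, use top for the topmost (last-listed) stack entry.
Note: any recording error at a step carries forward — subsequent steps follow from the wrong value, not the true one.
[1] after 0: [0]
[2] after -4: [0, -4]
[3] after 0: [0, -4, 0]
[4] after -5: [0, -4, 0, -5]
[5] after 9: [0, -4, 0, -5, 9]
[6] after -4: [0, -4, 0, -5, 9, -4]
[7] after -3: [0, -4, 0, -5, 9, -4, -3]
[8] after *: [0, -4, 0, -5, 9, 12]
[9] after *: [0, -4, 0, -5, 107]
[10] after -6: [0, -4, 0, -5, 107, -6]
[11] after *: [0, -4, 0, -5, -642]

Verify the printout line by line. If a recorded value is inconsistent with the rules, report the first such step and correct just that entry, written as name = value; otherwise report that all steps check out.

Step 1: push 0: top = 0 — no discrepancy.
Step 2: push -4: top = -4 — checks out.
Step 3: push 0: top = 0 — agrees with the printout.
Step 4: push -5: top = -5 — in agreement.
Step 5: push 9: top = 9 — exactly as logged.
Step 6: push -4: top = -4 — consistent with the printout.
Step 7: push -3: top = -3 — in agreement.
Step 8: -4 * -3 = 12 — verified.
Step 9: 9 * 12 = 108 — not what was recorded.
Conclusion: step 9 carries the first error; the entry should be top = 108.

step 9, top = 108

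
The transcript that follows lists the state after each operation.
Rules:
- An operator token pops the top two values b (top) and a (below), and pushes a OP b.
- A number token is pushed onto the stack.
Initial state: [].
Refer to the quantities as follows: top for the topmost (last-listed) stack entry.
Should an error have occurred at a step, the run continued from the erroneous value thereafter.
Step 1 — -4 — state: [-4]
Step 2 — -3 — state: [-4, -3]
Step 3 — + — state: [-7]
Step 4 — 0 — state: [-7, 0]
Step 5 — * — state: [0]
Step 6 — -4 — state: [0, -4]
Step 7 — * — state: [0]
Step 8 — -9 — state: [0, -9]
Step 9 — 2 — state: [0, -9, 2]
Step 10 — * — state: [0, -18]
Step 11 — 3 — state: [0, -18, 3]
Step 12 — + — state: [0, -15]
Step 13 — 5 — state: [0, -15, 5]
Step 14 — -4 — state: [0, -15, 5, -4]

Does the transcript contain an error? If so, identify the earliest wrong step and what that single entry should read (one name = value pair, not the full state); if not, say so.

Recomputing the run from the initial state:
step 1: [-4]
step 2: [-4, -3]
step 3: [-7]
step 4: [-7, 0]
step 5: [0]
step 6: [0, -4]
step 7: [0]
step 8: [0, -9]
step 9: [0, -9, 2]
step 10: [0, -18]
step 11: [0, -18, 3]
step 12: [0, -15]
step 13: [0, -15, 5]
step 14: [0, -15, 5, -4]
This matches the transcript at every step.

no error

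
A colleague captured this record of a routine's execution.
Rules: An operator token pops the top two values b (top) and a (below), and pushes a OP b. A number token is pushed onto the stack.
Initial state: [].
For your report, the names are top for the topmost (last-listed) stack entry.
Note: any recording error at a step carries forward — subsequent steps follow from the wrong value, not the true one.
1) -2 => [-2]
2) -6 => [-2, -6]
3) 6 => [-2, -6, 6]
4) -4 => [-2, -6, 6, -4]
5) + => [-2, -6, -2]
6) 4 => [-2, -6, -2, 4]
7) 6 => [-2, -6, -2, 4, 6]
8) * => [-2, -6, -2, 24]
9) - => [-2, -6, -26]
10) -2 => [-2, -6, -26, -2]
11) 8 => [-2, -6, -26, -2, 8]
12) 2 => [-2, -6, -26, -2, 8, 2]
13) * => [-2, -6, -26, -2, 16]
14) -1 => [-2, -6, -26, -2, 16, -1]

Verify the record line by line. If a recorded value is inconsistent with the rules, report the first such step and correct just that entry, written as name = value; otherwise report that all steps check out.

step 1: push -2: top = -2 -> same as recorded
step 2: push -6: top = -6 -> confirmed correct
step 3: push 6: top = 6 -> no discrepancy
step 4: push -4: top = -4 -> verified
step 5: 6 + -4 = 2 -> the recorded entry deviates here
The audit stops at step 5: the recorded entry is wrong and should be top = 2.

step 5, top = 2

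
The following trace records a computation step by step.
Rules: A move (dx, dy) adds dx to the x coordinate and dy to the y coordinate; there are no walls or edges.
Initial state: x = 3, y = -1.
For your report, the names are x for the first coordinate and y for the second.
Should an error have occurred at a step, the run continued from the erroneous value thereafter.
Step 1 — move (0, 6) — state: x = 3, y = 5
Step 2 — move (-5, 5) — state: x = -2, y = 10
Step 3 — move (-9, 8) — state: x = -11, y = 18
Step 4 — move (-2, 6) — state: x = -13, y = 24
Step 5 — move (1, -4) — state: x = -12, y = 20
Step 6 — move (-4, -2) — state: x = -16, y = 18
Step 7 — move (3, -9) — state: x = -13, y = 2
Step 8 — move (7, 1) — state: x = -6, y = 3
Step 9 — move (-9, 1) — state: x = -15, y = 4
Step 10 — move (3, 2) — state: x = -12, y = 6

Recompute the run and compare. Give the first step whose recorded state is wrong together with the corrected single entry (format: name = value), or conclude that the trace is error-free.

Recomputing the run from the initial state:
step 1: x = 3, y = 5
step 2: x = -2, y = 10
step 3: x = -11, y = 18
step 4: x = -13, y = 24
step 5: x = -12, y = 20
step 6: x = -16, y = 18
step 7: x = -13, y = 9
step 8: x = -6, y = 10
step 9: x = -15, y = 11
step 10: x = -12, y = 13
The first disagreement with the trace is at step 7, where the value should be y = 9.

step 7, y = 9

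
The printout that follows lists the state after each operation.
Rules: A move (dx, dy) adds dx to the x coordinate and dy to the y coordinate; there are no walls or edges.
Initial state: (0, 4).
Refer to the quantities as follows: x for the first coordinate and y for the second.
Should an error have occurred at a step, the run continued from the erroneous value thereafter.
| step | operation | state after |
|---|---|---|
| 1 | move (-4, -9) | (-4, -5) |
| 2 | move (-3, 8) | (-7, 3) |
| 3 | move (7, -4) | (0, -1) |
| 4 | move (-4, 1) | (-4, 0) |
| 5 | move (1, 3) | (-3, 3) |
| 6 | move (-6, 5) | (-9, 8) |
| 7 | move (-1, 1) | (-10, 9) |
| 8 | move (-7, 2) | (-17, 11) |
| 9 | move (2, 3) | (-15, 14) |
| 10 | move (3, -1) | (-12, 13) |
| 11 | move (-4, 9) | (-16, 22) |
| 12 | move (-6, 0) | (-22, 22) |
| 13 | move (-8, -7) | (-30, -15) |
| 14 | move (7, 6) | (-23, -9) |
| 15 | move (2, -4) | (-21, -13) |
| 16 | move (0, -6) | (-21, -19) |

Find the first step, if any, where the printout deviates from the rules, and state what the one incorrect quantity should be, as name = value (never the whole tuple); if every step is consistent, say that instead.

step 13, y = 15

1. x = 0 + (-4) = -4, y = 4 + (-9) = -5 (consistent with the printout)
2. x = -4 + (-3) = -7, y = -5 + (8) = 3 (exactly as logged)
3. x = -7 + (7) = 0, y = 3 + (-4) = -1 (matches)
4. x = 0 + (-4) = -4, y = -1 + (1) = 0 (same as recorded)
5. x = -4 + (1) = -3, y = 0 + (3) = 3 (same as recorded)
6. x = -3 + (-6) = -9, y = 3 + (5) = 8 (exactly as logged)
7. x = -9 + (-1) = -10, y = 8 + (1) = 9 (exactly as logged)
8. x = -10 + (-7) = -17, y = 9 + (2) = 11 (confirmed correct)
9. x = -17 + (2) = -15, y = 11 + (3) = 14 (confirmed correct)
10. x = -15 + (3) = -12, y = 14 + (-1) = 13 (confirmed correct)
11. x = -12 + (-4) = -16, y = 13 + (9) = 22 (same as recorded)
12. x = -16 + (-6) = -22, y = 22 + (0) = 22 (matches)
13. x = -22 + (-8) = -30, y = 22 + (-7) = 15 (the entry is off here)
Conclusion: step 13 carries the first error; the entry should be y = 15.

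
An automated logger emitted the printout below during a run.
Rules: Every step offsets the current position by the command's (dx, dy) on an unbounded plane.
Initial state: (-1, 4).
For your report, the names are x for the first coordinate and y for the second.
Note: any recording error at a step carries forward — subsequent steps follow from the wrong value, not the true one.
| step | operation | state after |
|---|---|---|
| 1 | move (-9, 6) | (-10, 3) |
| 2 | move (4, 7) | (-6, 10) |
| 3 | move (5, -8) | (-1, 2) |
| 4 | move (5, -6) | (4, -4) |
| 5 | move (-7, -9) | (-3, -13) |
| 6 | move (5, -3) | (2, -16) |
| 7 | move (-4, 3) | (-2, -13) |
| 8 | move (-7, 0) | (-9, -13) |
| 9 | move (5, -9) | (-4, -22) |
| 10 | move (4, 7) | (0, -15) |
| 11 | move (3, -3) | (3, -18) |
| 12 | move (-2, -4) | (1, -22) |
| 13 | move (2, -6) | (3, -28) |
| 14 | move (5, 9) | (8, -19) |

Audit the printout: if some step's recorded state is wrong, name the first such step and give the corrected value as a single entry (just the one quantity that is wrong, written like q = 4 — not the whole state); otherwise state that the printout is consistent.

Step 1: x = -1 + (-9) = -10, y = 4 + (6) = 10 — a discrepancy with the printout.
The earliest wrong entry is at step 1: it should read y = 10.

step 1, y = 10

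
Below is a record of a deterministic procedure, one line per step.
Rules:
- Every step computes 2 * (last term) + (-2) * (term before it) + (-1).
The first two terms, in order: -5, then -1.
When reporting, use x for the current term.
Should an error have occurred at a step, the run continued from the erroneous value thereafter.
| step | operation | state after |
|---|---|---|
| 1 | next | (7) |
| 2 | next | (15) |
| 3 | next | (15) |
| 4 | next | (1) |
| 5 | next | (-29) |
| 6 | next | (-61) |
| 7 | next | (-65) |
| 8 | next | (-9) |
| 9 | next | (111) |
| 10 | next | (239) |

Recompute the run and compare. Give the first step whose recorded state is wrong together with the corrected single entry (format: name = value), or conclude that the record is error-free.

Step 1: x = 2*(-1) + (-2)*(-5) + (-1) = 7 — consistent with the record.
Step 2: x = 2*(7) + (-2)*(-1) + (-1) = 15 — matches.
Step 3: x = 2*(15) + (-2)*(7) + (-1) = 15 — in agreement.
Step 4: x = 2*(15) + (-2)*(15) + (-1) = -1 — the recorded entry deviates here.
First incorrect step: 4; the correct value is x = -1.

step 4, x = -1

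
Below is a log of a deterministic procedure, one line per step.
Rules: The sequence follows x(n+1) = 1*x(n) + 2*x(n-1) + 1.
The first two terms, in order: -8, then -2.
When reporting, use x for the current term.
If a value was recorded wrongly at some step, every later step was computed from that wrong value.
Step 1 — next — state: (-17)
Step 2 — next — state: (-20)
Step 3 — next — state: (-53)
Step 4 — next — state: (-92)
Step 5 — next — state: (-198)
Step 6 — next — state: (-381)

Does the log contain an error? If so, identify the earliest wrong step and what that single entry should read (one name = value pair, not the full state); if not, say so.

step 5, x = -197

step 1: x = 1*(-2) + (2)*(-8) + (1) = -17 -> verified
step 2: x = 1*(-17) + (2)*(-2) + (1) = -20 -> same as recorded
step 3: x = 1*(-20) + (2)*(-17) + (1) = -53 -> no discrepancy
step 4: x = 1*(-53) + (2)*(-20) + (1) = -92 -> in agreement
step 5: x = 1*(-92) + (2)*(-53) + (1) = -197 -> this is not what the log shows
The earliest wrong entry is at step 5: it should read x = -197.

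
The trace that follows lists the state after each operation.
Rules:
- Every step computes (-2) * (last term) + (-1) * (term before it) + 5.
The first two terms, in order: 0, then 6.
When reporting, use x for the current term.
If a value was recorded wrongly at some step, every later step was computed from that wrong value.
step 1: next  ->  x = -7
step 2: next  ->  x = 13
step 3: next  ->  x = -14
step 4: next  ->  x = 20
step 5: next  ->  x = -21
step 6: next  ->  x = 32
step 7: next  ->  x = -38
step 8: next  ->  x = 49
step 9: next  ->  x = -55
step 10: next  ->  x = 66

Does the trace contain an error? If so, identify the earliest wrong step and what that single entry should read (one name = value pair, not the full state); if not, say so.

step 6, x = 27

Step 1: x = -2*(6) + (-1)*(0) + (5) = -7 — matches.
Step 2: x = -2*(-7) + (-1)*(6) + (5) = 13 — exactly as logged.
Step 3: x = -2*(13) + (-1)*(-7) + (5) = -14 — checks out.
Step 4: x = -2*(-14) + (-1)*(13) + (5) = 20 — verified.
Step 5: x = -2*(20) + (-1)*(-14) + (5) = -21 — confirmed correct.
Step 6: x = -2*(-21) + (-1)*(20) + (5) = 27 — first mismatch against the trace.
So the first discrepancy is step 6, where the right value is x = 27.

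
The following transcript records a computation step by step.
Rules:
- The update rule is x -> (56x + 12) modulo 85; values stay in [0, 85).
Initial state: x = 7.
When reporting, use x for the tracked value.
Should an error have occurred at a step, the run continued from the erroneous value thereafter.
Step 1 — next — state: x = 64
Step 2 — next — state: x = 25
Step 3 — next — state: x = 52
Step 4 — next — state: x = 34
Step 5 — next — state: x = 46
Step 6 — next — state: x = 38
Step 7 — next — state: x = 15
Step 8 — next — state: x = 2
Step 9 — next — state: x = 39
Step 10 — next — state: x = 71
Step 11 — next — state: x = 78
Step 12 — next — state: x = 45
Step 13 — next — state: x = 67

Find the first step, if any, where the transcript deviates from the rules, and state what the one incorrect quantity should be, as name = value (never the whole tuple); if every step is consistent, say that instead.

Recomputing the run from the initial state:
step 1: x = 64
step 2: x = 26
step 3: x = 23
step 4: x = 25
step 5: x = 52
step 6: x = 34
step 7: x = 46
step 8: x = 38
step 9: x = 15
step 10: x = 2
step 11: x = 39
step 12: x = 71
step 13: x = 78
The first disagreement with the transcript is at step 2, where the value should be x = 26.

step 2, x = 26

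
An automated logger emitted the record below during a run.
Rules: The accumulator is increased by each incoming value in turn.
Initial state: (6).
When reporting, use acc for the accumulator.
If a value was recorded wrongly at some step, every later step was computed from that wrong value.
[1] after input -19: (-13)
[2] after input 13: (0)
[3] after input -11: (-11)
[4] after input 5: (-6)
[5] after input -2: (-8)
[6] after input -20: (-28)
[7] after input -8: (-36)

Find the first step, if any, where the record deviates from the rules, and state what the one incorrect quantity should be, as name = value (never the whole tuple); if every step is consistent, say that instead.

no error

step 1: acc = 6 + -19 = -13 -> agrees with the record
step 2: acc = -13 + 13 = 0 -> no discrepancy
step 3: acc = 0 + -11 = -11 -> matches
step 4: acc = -11 + 5 = -6 -> exactly as logged
step 5: acc = -6 + -2 = -8 -> exactly as logged
step 6: acc = -8 + -20 = -28 -> no discrepancy
step 7: acc = -28 + -8 = -36 -> matches
Nothing is out of place; the run is error-free.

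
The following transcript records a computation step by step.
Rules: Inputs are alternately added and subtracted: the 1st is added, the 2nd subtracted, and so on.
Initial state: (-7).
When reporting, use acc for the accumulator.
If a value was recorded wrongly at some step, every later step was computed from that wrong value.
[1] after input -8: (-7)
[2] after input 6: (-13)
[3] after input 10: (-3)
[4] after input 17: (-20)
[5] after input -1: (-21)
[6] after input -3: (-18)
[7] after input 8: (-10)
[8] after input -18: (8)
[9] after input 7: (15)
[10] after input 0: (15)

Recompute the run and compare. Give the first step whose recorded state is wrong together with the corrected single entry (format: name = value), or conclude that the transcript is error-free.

Step 1: acc = -7 + -8 = -15 — first mismatch against the transcript.
Step 1 is the first one off; corrected, acc = -15.

step 1, acc = -15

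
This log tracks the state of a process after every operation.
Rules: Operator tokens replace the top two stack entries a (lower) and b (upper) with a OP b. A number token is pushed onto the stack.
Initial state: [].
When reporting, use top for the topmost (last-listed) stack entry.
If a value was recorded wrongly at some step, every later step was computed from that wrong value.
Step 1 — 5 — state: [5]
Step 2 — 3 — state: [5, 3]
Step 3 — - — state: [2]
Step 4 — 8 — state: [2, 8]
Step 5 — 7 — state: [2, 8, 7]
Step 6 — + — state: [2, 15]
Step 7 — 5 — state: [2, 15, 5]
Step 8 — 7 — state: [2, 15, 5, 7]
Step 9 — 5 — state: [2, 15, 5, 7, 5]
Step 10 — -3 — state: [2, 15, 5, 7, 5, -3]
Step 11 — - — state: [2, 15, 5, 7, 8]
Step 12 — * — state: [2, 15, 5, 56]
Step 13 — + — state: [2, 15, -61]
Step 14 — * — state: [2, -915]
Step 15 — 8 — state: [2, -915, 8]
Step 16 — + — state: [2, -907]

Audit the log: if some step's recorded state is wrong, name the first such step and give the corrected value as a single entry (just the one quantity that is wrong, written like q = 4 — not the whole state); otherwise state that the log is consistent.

step 1: push 5: top = 5 -> verified
step 2: push 3: top = 3 -> checks out
step 3: 5 - 3 = 2 -> checks out
step 4: push 8: top = 8 -> agrees with the log
step 5: push 7: top = 7 -> verified
step 6: 8 + 7 = 15 -> matches
step 7: push 5: top = 5 -> no discrepancy
step 8: push 7: top = 7 -> consistent with the log
step 9: push 5: top = 5 -> no discrepancy
step 10: push -3: top = -3 -> checks out
step 11: 5 - -3 = 8 -> exactly as logged
step 12: 7 * 8 = 56 -> no discrepancy
step 13: 5 + 56 = 61 -> this is not what the log shows
First deviation found at step 13; the corrected entry is top = 61.

step 13, top = 61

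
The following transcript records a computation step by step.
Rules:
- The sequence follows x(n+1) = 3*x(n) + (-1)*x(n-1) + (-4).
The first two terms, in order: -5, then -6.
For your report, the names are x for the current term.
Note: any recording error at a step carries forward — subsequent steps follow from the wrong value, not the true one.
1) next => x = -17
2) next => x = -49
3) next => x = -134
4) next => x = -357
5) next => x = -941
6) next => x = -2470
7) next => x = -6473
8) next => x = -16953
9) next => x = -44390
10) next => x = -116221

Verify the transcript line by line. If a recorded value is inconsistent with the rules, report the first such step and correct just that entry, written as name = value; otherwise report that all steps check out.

no error

step 1: x = 3*(-6) + (-1)*(-5) + (-4) = -17 -> no discrepancy
step 2: x = 3*(-17) + (-1)*(-6) + (-4) = -49 -> agrees with the transcript
step 3: x = 3*(-49) + (-1)*(-17) + (-4) = -134 -> no discrepancy
step 4: x = 3*(-134) + (-1)*(-49) + (-4) = -357 -> checks out
step 5: x = 3*(-357) + (-1)*(-134) + (-4) = -941 -> verified
step 6: x = 3*(-941) + (-1)*(-357) + (-4) = -2470 -> verified
step 7: x = 3*(-2470) + (-1)*(-941) + (-4) = -6473 -> consistent with the transcript
step 8: x = 3*(-6473) + (-1)*(-2470) + (-4) = -16953 -> verified
step 9: x = 3*(-16953) + (-1)*(-6473) + (-4) = -44390 -> matches
step 10: x = 3*(-44390) + (-1)*(-16953) + (-4) = -116221 -> consistent with the transcript
All entries verified; no error found.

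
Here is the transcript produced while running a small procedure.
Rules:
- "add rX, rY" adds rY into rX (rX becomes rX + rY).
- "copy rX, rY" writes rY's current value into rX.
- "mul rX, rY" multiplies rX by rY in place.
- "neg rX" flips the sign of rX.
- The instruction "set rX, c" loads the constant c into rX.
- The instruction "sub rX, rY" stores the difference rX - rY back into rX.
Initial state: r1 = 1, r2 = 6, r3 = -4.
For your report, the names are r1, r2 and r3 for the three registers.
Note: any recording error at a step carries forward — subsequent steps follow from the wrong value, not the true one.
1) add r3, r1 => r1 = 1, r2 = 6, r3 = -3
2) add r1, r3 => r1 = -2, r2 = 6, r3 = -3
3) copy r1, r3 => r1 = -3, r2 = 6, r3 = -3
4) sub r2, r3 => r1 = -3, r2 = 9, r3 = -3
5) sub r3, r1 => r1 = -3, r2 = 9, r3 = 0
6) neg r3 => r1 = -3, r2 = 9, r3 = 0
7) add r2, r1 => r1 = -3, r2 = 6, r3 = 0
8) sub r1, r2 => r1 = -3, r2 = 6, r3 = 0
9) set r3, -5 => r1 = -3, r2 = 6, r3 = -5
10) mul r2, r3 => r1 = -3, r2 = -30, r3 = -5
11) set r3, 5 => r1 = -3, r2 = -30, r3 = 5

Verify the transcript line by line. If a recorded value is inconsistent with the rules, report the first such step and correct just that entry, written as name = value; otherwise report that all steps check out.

step 8, r1 = -9

Step 1: r3 = -4 + 1 = -3 — verified.
Step 2: r1 = 1 + -3 = -2 — exactly as logged.
Step 3: r1 = -3 — checks out.
Step 4: r2 = 6 - -3 = 9 — agrees with the transcript.
Step 5: r3 = -3 - -3 = 0 — no discrepancy.
Step 6: r3 = -(0) = 0 — in agreement.
Step 7: r2 = 9 + -3 = 6 — consistent with the transcript.
Step 8: r1 = -3 - 6 = -9 — a discrepancy with the transcript.
The audit stops at step 8: the recorded entry is wrong and should be r1 = -9.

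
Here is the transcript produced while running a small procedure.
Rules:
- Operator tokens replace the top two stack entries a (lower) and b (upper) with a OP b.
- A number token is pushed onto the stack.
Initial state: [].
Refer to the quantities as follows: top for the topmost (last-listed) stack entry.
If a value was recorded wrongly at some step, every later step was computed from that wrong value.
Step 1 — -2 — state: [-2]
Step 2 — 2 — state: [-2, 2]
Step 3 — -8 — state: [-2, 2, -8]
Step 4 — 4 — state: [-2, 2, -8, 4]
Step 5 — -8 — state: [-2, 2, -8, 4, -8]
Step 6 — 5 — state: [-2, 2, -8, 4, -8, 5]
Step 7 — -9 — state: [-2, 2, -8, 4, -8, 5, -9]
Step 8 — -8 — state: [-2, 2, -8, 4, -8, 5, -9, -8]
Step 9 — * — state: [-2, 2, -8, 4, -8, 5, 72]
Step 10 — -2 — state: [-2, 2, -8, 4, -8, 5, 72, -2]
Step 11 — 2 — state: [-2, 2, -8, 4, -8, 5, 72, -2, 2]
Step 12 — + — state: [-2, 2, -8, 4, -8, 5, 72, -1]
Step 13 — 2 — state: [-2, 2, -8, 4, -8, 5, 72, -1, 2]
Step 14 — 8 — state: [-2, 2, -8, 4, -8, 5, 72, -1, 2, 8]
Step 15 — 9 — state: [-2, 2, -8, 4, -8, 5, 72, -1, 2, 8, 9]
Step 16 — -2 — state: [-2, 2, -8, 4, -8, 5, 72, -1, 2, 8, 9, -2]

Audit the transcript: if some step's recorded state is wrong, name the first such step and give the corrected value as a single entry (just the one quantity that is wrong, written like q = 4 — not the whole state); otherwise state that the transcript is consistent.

1. push -2: top = -2 (agrees with the transcript)
2. push 2: top = 2 (verified)
3. push -8: top = -8 (confirmed correct)
4. push 4: top = 4 (consistent with the transcript)
5. push -8: top = -8 (confirmed correct)
6. push 5: top = 5 (confirmed correct)
7. push -9: top = -9 (agrees with the transcript)
8. push -8: top = -8 (consistent with the transcript)
9. -9 * -8 = 72 (in agreement)
10. push -2: top = -2 (in agreement)
11. push 2: top = 2 (verified)
12. -2 + 2 = 0 (the transcript disagrees here)
The audit stops at step 12: the recorded entry is wrong and should be top = 0.

step 12, top = 0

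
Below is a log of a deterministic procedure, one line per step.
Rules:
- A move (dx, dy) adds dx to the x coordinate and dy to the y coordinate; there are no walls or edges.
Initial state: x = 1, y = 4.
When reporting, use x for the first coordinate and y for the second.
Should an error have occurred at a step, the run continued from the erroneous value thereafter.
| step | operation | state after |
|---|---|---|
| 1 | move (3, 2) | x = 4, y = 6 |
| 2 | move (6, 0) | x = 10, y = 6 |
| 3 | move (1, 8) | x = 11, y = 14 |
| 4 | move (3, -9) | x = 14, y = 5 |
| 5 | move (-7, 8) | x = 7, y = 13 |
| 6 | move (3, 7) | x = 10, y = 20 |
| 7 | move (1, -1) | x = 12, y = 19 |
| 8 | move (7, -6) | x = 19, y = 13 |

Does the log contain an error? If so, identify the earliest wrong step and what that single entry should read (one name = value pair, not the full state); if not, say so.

step 7, x = 11

step 1: x = 1 + (3) = 4, y = 4 + (2) = 6 -> matches
step 2: x = 4 + (6) = 10, y = 6 + (0) = 6 -> checks out
step 3: x = 10 + (1) = 11, y = 6 + (8) = 14 -> consistent with the log
step 4: x = 11 + (3) = 14, y = 14 + (-9) = 5 -> confirmed correct
step 5: x = 14 + (-7) = 7, y = 5 + (8) = 13 -> verified
step 6: x = 7 + (3) = 10, y = 13 + (7) = 20 -> no discrepancy
step 7: x = 10 + (1) = 11, y = 20 + (-1) = 19 -> not what was recorded
Conclusion: step 7 carries the first error; the entry should be x = 11.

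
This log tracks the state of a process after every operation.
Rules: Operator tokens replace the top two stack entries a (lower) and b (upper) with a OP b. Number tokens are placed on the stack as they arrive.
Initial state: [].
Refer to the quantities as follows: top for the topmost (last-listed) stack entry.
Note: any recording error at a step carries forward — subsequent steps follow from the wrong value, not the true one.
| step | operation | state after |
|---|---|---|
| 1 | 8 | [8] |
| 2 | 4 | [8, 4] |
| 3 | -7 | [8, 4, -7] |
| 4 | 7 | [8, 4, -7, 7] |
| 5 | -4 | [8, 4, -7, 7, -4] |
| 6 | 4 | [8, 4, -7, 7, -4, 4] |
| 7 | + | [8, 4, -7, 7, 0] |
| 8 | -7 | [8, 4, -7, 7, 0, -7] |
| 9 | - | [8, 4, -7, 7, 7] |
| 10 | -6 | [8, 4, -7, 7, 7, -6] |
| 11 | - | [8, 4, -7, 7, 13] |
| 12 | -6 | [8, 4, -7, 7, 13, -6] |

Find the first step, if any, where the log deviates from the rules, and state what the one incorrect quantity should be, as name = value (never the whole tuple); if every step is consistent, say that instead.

Recomputing the run from the initial state:
step 1: [8]
step 2: [8, 4]
step 3: [8, 4, -7]
step 4: [8, 4, -7, 7]
step 5: [8, 4, -7, 7, -4]
step 6: [8, 4, -7, 7, -4, 4]
step 7: [8, 4, -7, 7, 0]
step 8: [8, 4, -7, 7, 0, -7]
step 9: [8, 4, -7, 7, 7]
step 10: [8, 4, -7, 7, 7, -6]
step 11: [8, 4, -7, 7, 13]
step 12: [8, 4, -7, 7, 13, -6]
This matches the log at every step.

no error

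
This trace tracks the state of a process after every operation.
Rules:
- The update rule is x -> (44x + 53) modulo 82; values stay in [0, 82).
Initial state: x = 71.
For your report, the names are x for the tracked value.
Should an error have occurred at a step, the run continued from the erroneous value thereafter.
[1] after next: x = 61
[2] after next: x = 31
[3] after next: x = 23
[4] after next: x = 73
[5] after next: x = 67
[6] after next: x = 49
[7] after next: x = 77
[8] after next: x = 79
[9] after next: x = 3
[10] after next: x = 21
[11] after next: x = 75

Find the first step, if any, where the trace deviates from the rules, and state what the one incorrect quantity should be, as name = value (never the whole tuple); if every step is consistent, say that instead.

1. x = (44*71 + 53) mod 82 = 61 (no discrepancy)
2. x = (44*61 + 53) mod 82 = 31 (agrees with the trace)
3. x = (44*31 + 53) mod 82 = 23 (no discrepancy)
4. x = (44*23 + 53) mod 82 = 81 (this is not what the trace shows)
First incorrect step: 4; the correct value is x = 81.

step 4, x = 81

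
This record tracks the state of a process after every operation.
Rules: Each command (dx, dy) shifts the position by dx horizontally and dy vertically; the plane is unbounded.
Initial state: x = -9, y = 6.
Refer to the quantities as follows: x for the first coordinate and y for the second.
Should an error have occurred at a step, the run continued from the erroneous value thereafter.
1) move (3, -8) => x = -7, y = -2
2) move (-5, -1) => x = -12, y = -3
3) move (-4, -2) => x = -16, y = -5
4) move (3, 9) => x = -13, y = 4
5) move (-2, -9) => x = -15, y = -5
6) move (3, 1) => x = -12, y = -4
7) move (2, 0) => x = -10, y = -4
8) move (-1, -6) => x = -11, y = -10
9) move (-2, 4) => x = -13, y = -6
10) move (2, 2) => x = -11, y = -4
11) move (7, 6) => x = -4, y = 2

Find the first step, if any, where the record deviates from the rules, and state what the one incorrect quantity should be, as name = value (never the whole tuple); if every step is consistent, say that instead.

Recomputing the run from the initial state:
step 1: x = -6, y = -2
step 2: x = -11, y = -3
step 3: x = -15, y = -5
step 4: x = -12, y = 4
step 5: x = -14, y = -5
step 6: x = -11, y = -4
step 7: x = -9, y = -4
step 8: x = -10, y = -10
step 9: x = -12, y = -6
step 10: x = -10, y = -4
step 11: x = -3, y = 2
The first disagreement with the record is at step 1, where the value should be x = -6.

step 1, x = -6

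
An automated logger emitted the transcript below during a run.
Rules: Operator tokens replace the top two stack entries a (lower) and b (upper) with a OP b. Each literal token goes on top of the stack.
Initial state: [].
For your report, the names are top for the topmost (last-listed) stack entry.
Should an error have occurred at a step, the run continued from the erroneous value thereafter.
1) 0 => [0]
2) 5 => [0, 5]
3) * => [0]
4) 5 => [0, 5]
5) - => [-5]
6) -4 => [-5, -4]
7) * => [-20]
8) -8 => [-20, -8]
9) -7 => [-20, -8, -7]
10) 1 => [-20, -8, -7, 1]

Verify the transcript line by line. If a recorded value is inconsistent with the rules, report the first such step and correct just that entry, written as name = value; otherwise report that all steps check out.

step 7, top = 20

Step 1: push 0: top = 0 — verified.
Step 2: push 5: top = 5 — checks out.
Step 3: 0 * 5 = 0 — in agreement.
Step 4: push 5: top = 5 — confirmed correct.
Step 5: 0 - 5 = -5 — agrees with the transcript.
Step 6: push -4: top = -4 — no discrepancy.
Step 7: -5 * -4 = 20 — the entry is off here.
So the first discrepancy is step 7, where the right value is top = 20.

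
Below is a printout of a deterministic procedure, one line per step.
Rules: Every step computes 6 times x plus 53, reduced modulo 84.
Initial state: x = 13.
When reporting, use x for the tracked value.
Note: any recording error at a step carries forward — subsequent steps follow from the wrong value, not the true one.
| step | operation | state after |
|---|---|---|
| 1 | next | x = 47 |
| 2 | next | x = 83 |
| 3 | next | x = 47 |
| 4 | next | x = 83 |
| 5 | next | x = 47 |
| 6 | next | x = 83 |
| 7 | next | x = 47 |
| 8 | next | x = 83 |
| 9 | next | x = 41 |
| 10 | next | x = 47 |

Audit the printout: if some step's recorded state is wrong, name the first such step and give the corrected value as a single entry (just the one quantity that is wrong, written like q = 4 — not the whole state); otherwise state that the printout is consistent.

Recomputing the run from the initial state:
step 1: x = 47
step 2: x = 83
step 3: x = 47
step 4: x = 83
step 5: x = 47
step 6: x = 83
step 7: x = 47
step 8: x = 83
step 9: x = 47
step 10: x = 83
The first disagreement with the printout is at step 9, where the value should be x = 47.

step 9, x = 47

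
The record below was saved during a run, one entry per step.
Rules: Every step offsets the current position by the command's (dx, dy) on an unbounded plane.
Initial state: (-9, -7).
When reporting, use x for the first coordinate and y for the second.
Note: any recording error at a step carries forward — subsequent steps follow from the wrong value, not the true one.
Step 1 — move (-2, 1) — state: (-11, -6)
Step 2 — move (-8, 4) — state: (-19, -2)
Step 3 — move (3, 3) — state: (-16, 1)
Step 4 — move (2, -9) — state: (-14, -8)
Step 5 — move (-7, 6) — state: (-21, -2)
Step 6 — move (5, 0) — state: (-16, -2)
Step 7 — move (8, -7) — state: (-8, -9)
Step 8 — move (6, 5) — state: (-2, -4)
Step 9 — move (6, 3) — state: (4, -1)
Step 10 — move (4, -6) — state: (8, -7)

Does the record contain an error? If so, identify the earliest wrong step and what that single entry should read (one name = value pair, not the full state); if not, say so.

no error

Recomputing the run from the initial state:
step 1: x = -11, y = -6
step 2: x = -19, y = -2
step 3: x = -16, y = 1
step 4: x = -14, y = -8
step 5: x = -21, y = -2
step 6: x = -16, y = -2
step 7: x = -8, y = -9
step 8: x = -2, y = -4
step 9: x = 4, y = -1
step 10: x = 8, y = -7
This matches the record at every step.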